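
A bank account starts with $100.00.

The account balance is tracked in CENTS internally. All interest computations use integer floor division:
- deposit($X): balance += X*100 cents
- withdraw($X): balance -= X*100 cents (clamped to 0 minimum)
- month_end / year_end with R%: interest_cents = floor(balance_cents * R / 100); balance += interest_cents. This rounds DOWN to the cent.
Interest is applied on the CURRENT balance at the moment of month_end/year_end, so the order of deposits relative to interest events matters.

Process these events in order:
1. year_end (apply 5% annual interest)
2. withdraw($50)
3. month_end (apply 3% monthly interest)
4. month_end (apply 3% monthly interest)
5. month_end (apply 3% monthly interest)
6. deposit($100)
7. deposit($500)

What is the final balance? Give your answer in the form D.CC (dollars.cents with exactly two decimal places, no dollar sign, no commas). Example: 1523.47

After 1 (year_end (apply 5% annual interest)): balance=$105.00 total_interest=$5.00
After 2 (withdraw($50)): balance=$55.00 total_interest=$5.00
After 3 (month_end (apply 3% monthly interest)): balance=$56.65 total_interest=$6.65
After 4 (month_end (apply 3% monthly interest)): balance=$58.34 total_interest=$8.34
After 5 (month_end (apply 3% monthly interest)): balance=$60.09 total_interest=$10.09
After 6 (deposit($100)): balance=$160.09 total_interest=$10.09
After 7 (deposit($500)): balance=$660.09 total_interest=$10.09

Answer: 660.09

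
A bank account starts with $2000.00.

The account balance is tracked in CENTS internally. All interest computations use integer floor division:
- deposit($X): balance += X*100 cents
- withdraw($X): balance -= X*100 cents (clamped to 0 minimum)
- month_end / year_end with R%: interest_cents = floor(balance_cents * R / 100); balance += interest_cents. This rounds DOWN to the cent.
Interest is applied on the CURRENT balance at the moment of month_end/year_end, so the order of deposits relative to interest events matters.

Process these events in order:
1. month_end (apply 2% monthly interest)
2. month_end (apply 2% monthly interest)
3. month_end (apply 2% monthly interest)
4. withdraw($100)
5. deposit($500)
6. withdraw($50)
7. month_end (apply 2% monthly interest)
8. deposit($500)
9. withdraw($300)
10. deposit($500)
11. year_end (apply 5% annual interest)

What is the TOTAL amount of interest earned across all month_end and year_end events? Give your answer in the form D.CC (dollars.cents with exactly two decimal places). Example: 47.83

After 1 (month_end (apply 2% monthly interest)): balance=$2040.00 total_interest=$40.00
After 2 (month_end (apply 2% monthly interest)): balance=$2080.80 total_interest=$80.80
After 3 (month_end (apply 2% monthly interest)): balance=$2122.41 total_interest=$122.41
After 4 (withdraw($100)): balance=$2022.41 total_interest=$122.41
After 5 (deposit($500)): balance=$2522.41 total_interest=$122.41
After 6 (withdraw($50)): balance=$2472.41 total_interest=$122.41
After 7 (month_end (apply 2% monthly interest)): balance=$2521.85 total_interest=$171.85
After 8 (deposit($500)): balance=$3021.85 total_interest=$171.85
After 9 (withdraw($300)): balance=$2721.85 total_interest=$171.85
After 10 (deposit($500)): balance=$3221.85 total_interest=$171.85
After 11 (year_end (apply 5% annual interest)): balance=$3382.94 total_interest=$332.94

Answer: 332.94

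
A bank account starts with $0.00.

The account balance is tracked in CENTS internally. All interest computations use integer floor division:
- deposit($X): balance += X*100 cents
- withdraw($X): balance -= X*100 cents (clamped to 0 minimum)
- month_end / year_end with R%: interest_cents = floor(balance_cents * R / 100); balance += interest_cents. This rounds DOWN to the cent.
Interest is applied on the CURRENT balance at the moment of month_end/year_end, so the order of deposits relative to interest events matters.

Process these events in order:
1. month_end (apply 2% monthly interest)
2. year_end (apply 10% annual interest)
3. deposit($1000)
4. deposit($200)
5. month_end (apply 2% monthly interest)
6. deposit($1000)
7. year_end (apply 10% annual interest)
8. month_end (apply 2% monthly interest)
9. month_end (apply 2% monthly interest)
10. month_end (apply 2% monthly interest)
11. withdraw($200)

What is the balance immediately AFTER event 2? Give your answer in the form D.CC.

After 1 (month_end (apply 2% monthly interest)): balance=$0.00 total_interest=$0.00
After 2 (year_end (apply 10% annual interest)): balance=$0.00 total_interest=$0.00

Answer: 0.00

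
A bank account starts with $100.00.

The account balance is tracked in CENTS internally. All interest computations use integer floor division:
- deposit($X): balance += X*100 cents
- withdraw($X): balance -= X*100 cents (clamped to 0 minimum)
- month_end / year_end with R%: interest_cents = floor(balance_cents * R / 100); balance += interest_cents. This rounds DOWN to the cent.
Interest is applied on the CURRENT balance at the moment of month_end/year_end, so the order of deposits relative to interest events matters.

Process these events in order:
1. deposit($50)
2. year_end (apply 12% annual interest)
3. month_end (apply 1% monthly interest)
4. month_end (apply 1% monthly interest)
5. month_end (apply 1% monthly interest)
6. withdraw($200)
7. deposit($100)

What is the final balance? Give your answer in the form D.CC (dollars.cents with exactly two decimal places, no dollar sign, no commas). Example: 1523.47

Answer: 100.00

Derivation:
After 1 (deposit($50)): balance=$150.00 total_interest=$0.00
After 2 (year_end (apply 12% annual interest)): balance=$168.00 total_interest=$18.00
After 3 (month_end (apply 1% monthly interest)): balance=$169.68 total_interest=$19.68
After 4 (month_end (apply 1% monthly interest)): balance=$171.37 total_interest=$21.37
After 5 (month_end (apply 1% monthly interest)): balance=$173.08 total_interest=$23.08
After 6 (withdraw($200)): balance=$0.00 total_interest=$23.08
After 7 (deposit($100)): balance=$100.00 total_interest=$23.08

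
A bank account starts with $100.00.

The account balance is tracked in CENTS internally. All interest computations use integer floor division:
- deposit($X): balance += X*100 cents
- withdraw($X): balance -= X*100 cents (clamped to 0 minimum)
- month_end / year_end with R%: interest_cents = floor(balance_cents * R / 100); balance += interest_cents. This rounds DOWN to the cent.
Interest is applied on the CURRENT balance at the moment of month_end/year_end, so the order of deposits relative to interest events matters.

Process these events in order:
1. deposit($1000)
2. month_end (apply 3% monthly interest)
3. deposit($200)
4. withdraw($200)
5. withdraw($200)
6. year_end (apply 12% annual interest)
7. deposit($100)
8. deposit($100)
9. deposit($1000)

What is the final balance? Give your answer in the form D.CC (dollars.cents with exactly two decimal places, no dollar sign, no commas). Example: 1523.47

After 1 (deposit($1000)): balance=$1100.00 total_interest=$0.00
After 2 (month_end (apply 3% monthly interest)): balance=$1133.00 total_interest=$33.00
After 3 (deposit($200)): balance=$1333.00 total_interest=$33.00
After 4 (withdraw($200)): balance=$1133.00 total_interest=$33.00
After 5 (withdraw($200)): balance=$933.00 total_interest=$33.00
After 6 (year_end (apply 12% annual interest)): balance=$1044.96 total_interest=$144.96
After 7 (deposit($100)): balance=$1144.96 total_interest=$144.96
After 8 (deposit($100)): balance=$1244.96 total_interest=$144.96
After 9 (deposit($1000)): balance=$2244.96 total_interest=$144.96

Answer: 2244.96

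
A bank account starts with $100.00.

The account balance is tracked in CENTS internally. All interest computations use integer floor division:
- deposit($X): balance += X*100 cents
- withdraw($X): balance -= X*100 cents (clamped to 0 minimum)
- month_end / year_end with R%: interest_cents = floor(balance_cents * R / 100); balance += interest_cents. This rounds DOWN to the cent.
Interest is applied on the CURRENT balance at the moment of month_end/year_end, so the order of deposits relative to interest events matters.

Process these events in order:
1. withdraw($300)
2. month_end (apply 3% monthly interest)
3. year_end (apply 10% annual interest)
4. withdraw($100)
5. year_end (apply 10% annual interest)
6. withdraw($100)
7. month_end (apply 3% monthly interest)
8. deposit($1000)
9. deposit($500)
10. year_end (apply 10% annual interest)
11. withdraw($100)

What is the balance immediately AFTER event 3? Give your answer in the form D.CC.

Answer: 0.00

Derivation:
After 1 (withdraw($300)): balance=$0.00 total_interest=$0.00
After 2 (month_end (apply 3% monthly interest)): balance=$0.00 total_interest=$0.00
After 3 (year_end (apply 10% annual interest)): balance=$0.00 total_interest=$0.00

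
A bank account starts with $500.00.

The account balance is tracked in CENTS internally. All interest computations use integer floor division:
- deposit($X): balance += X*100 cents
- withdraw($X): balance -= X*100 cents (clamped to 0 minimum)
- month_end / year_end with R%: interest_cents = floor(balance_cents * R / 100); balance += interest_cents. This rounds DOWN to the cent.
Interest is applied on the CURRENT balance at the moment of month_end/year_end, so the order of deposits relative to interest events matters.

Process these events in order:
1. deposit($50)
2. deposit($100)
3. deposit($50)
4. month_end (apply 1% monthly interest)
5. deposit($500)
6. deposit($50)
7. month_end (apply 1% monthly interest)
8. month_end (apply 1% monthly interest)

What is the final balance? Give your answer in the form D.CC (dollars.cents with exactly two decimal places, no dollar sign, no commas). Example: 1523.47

Answer: 1282.26

Derivation:
After 1 (deposit($50)): balance=$550.00 total_interest=$0.00
After 2 (deposit($100)): balance=$650.00 total_interest=$0.00
After 3 (deposit($50)): balance=$700.00 total_interest=$0.00
After 4 (month_end (apply 1% monthly interest)): balance=$707.00 total_interest=$7.00
After 5 (deposit($500)): balance=$1207.00 total_interest=$7.00
After 6 (deposit($50)): balance=$1257.00 total_interest=$7.00
After 7 (month_end (apply 1% monthly interest)): balance=$1269.57 total_interest=$19.57
After 8 (month_end (apply 1% monthly interest)): balance=$1282.26 total_interest=$32.26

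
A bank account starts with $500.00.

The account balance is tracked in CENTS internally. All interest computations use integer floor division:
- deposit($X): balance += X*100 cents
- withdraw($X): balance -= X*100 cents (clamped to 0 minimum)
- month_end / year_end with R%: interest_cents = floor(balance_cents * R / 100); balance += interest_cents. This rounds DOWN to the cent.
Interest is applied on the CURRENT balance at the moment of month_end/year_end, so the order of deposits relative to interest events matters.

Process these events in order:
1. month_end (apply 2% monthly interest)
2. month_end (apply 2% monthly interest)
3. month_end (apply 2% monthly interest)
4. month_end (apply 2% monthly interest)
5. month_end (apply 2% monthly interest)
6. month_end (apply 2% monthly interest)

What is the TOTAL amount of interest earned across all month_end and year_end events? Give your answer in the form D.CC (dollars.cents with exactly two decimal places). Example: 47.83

After 1 (month_end (apply 2% monthly interest)): balance=$510.00 total_interest=$10.00
After 2 (month_end (apply 2% monthly interest)): balance=$520.20 total_interest=$20.20
After 3 (month_end (apply 2% monthly interest)): balance=$530.60 total_interest=$30.60
After 4 (month_end (apply 2% monthly interest)): balance=$541.21 total_interest=$41.21
After 5 (month_end (apply 2% monthly interest)): balance=$552.03 total_interest=$52.03
After 6 (month_end (apply 2% monthly interest)): balance=$563.07 total_interest=$63.07

Answer: 63.07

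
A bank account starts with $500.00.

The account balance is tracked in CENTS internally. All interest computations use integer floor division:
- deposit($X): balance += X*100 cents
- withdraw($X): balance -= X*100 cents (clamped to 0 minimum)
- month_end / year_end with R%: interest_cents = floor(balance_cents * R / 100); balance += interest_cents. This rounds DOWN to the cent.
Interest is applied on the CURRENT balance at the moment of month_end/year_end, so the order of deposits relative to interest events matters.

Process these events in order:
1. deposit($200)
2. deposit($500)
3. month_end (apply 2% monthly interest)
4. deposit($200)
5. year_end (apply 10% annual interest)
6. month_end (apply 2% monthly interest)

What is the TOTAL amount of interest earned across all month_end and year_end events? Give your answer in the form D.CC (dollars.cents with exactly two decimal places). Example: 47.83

After 1 (deposit($200)): balance=$700.00 total_interest=$0.00
After 2 (deposit($500)): balance=$1200.00 total_interest=$0.00
After 3 (month_end (apply 2% monthly interest)): balance=$1224.00 total_interest=$24.00
After 4 (deposit($200)): balance=$1424.00 total_interest=$24.00
After 5 (year_end (apply 10% annual interest)): balance=$1566.40 total_interest=$166.40
After 6 (month_end (apply 2% monthly interest)): balance=$1597.72 total_interest=$197.72

Answer: 197.72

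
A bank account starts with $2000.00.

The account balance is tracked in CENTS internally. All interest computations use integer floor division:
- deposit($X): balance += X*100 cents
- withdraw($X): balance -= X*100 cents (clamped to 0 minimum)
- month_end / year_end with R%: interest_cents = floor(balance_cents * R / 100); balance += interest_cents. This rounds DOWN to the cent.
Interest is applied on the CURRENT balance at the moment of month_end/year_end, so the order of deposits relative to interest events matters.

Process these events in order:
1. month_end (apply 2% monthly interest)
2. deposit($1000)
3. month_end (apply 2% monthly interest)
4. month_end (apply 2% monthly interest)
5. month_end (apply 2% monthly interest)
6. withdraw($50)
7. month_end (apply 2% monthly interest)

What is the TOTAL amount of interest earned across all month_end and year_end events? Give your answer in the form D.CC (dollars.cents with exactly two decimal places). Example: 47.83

Answer: 289.58

Derivation:
After 1 (month_end (apply 2% monthly interest)): balance=$2040.00 total_interest=$40.00
After 2 (deposit($1000)): balance=$3040.00 total_interest=$40.00
After 3 (month_end (apply 2% monthly interest)): balance=$3100.80 total_interest=$100.80
After 4 (month_end (apply 2% monthly interest)): balance=$3162.81 total_interest=$162.81
After 5 (month_end (apply 2% monthly interest)): balance=$3226.06 total_interest=$226.06
After 6 (withdraw($50)): balance=$3176.06 total_interest=$226.06
After 7 (month_end (apply 2% monthly interest)): balance=$3239.58 total_interest=$289.58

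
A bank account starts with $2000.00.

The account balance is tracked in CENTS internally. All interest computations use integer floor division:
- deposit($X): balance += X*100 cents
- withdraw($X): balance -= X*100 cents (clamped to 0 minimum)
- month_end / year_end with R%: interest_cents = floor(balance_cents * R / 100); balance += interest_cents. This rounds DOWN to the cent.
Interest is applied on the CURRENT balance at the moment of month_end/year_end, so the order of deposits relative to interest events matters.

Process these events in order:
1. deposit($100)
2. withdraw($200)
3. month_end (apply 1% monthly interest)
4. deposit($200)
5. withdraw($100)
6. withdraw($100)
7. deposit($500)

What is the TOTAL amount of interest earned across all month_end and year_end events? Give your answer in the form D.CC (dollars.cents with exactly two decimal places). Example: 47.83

After 1 (deposit($100)): balance=$2100.00 total_interest=$0.00
After 2 (withdraw($200)): balance=$1900.00 total_interest=$0.00
After 3 (month_end (apply 1% monthly interest)): balance=$1919.00 total_interest=$19.00
After 4 (deposit($200)): balance=$2119.00 total_interest=$19.00
After 5 (withdraw($100)): balance=$2019.00 total_interest=$19.00
After 6 (withdraw($100)): balance=$1919.00 total_interest=$19.00
After 7 (deposit($500)): balance=$2419.00 total_interest=$19.00

Answer: 19.00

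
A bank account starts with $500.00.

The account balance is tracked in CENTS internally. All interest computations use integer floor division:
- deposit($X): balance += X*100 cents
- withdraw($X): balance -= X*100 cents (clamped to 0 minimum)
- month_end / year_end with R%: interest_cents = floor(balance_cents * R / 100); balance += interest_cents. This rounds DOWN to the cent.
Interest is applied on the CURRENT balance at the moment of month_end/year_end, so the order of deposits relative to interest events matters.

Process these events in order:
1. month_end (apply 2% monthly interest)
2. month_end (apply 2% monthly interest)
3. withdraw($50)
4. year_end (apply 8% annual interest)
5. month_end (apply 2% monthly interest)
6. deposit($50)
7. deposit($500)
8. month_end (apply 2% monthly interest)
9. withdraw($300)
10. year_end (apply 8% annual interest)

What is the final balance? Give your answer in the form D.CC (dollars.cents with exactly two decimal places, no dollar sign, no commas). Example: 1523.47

After 1 (month_end (apply 2% monthly interest)): balance=$510.00 total_interest=$10.00
After 2 (month_end (apply 2% monthly interest)): balance=$520.20 total_interest=$20.20
After 3 (withdraw($50)): balance=$470.20 total_interest=$20.20
After 4 (year_end (apply 8% annual interest)): balance=$507.81 total_interest=$57.81
After 5 (month_end (apply 2% monthly interest)): balance=$517.96 total_interest=$67.96
After 6 (deposit($50)): balance=$567.96 total_interest=$67.96
After 7 (deposit($500)): balance=$1067.96 total_interest=$67.96
After 8 (month_end (apply 2% monthly interest)): balance=$1089.31 total_interest=$89.31
After 9 (withdraw($300)): balance=$789.31 total_interest=$89.31
After 10 (year_end (apply 8% annual interest)): balance=$852.45 total_interest=$152.45

Answer: 852.45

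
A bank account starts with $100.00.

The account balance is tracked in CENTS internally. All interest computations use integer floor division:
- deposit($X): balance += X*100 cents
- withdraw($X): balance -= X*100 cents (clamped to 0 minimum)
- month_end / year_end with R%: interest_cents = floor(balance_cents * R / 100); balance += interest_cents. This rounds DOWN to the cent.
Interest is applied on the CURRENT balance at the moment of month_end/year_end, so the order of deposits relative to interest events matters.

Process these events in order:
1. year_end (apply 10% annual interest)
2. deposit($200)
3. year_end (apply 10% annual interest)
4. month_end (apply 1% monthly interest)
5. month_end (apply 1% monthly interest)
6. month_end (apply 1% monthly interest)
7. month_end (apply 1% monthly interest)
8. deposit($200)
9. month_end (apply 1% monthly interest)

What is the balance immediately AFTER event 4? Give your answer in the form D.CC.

Answer: 344.41

Derivation:
After 1 (year_end (apply 10% annual interest)): balance=$110.00 total_interest=$10.00
After 2 (deposit($200)): balance=$310.00 total_interest=$10.00
After 3 (year_end (apply 10% annual interest)): balance=$341.00 total_interest=$41.00
After 4 (month_end (apply 1% monthly interest)): balance=$344.41 total_interest=$44.41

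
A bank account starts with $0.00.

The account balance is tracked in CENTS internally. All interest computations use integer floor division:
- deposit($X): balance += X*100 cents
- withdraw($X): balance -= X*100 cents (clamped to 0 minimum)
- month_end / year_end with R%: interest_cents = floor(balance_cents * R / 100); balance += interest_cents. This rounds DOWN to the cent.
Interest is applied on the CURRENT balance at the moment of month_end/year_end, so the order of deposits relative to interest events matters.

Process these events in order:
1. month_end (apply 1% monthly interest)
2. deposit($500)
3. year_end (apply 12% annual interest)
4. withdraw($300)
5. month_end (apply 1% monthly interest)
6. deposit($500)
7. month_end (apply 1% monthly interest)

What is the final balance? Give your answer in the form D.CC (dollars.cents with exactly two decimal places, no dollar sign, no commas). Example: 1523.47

Answer: 770.22

Derivation:
After 1 (month_end (apply 1% monthly interest)): balance=$0.00 total_interest=$0.00
After 2 (deposit($500)): balance=$500.00 total_interest=$0.00
After 3 (year_end (apply 12% annual interest)): balance=$560.00 total_interest=$60.00
After 4 (withdraw($300)): balance=$260.00 total_interest=$60.00
After 5 (month_end (apply 1% monthly interest)): balance=$262.60 total_interest=$62.60
After 6 (deposit($500)): balance=$762.60 total_interest=$62.60
After 7 (month_end (apply 1% monthly interest)): balance=$770.22 total_interest=$70.22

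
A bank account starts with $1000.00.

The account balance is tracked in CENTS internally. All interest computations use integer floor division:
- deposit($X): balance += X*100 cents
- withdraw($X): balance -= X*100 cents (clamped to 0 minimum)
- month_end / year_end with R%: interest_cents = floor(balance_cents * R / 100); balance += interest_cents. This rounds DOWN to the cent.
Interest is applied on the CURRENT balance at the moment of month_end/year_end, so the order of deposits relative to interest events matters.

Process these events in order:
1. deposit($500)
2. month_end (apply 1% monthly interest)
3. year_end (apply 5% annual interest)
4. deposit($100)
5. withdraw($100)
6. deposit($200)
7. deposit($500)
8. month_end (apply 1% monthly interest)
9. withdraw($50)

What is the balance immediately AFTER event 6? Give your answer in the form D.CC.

Answer: 1790.75

Derivation:
After 1 (deposit($500)): balance=$1500.00 total_interest=$0.00
After 2 (month_end (apply 1% monthly interest)): balance=$1515.00 total_interest=$15.00
After 3 (year_end (apply 5% annual interest)): balance=$1590.75 total_interest=$90.75
After 4 (deposit($100)): balance=$1690.75 total_interest=$90.75
After 5 (withdraw($100)): balance=$1590.75 total_interest=$90.75
After 6 (deposit($200)): balance=$1790.75 total_interest=$90.75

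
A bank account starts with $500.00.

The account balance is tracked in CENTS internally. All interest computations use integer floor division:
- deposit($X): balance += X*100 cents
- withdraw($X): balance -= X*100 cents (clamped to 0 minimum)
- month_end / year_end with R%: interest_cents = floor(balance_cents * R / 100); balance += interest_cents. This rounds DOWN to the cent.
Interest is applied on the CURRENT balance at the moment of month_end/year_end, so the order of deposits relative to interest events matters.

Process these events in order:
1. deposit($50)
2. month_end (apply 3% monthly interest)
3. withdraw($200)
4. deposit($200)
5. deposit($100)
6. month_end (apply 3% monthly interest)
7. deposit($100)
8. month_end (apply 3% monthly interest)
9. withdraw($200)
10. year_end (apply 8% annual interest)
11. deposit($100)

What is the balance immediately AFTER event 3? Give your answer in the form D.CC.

Answer: 366.50

Derivation:
After 1 (deposit($50)): balance=$550.00 total_interest=$0.00
After 2 (month_end (apply 3% monthly interest)): balance=$566.50 total_interest=$16.50
After 3 (withdraw($200)): balance=$366.50 total_interest=$16.50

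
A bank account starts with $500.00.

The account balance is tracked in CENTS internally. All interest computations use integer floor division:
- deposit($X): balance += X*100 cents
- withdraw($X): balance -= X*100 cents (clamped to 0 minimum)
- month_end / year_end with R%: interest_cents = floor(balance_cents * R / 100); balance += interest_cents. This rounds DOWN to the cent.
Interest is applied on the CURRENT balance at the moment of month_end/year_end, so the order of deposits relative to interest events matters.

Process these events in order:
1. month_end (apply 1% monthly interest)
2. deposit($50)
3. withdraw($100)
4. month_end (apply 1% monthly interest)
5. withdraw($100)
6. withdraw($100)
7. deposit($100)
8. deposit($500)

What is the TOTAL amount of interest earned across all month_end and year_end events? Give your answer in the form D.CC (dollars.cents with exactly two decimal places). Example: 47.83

Answer: 9.55

Derivation:
After 1 (month_end (apply 1% monthly interest)): balance=$505.00 total_interest=$5.00
After 2 (deposit($50)): balance=$555.00 total_interest=$5.00
After 3 (withdraw($100)): balance=$455.00 total_interest=$5.00
After 4 (month_end (apply 1% monthly interest)): balance=$459.55 total_interest=$9.55
After 5 (withdraw($100)): balance=$359.55 total_interest=$9.55
After 6 (withdraw($100)): balance=$259.55 total_interest=$9.55
After 7 (deposit($100)): balance=$359.55 total_interest=$9.55
After 8 (deposit($500)): balance=$859.55 total_interest=$9.55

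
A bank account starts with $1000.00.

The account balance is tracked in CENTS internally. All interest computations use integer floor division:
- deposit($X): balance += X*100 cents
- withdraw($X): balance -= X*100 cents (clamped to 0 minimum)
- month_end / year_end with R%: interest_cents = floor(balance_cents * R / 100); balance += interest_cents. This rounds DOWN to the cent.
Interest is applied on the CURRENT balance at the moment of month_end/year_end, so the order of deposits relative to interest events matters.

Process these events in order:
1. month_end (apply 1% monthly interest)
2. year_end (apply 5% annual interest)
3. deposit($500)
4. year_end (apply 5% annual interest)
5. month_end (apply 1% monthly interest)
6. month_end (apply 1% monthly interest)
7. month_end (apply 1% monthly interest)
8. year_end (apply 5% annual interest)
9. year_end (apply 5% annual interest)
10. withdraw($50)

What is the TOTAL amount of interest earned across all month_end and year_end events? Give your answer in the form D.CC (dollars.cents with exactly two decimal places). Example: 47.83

After 1 (month_end (apply 1% monthly interest)): balance=$1010.00 total_interest=$10.00
After 2 (year_end (apply 5% annual interest)): balance=$1060.50 total_interest=$60.50
After 3 (deposit($500)): balance=$1560.50 total_interest=$60.50
After 4 (year_end (apply 5% annual interest)): balance=$1638.52 total_interest=$138.52
After 5 (month_end (apply 1% monthly interest)): balance=$1654.90 total_interest=$154.90
After 6 (month_end (apply 1% monthly interest)): balance=$1671.44 total_interest=$171.44
After 7 (month_end (apply 1% monthly interest)): balance=$1688.15 total_interest=$188.15
After 8 (year_end (apply 5% annual interest)): balance=$1772.55 total_interest=$272.55
After 9 (year_end (apply 5% annual interest)): balance=$1861.17 total_interest=$361.17
After 10 (withdraw($50)): balance=$1811.17 total_interest=$361.17

Answer: 361.17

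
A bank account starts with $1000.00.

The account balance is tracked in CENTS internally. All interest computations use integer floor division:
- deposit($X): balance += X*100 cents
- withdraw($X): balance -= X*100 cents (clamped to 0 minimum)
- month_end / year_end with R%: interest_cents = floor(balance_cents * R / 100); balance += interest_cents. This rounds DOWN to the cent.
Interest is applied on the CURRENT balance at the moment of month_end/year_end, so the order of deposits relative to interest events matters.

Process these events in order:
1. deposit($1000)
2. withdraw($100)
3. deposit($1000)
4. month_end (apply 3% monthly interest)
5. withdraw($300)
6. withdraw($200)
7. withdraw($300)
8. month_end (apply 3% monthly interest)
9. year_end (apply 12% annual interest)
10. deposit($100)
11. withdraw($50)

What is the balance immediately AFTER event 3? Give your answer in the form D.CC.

Answer: 2900.00

Derivation:
After 1 (deposit($1000)): balance=$2000.00 total_interest=$0.00
After 2 (withdraw($100)): balance=$1900.00 total_interest=$0.00
After 3 (deposit($1000)): balance=$2900.00 total_interest=$0.00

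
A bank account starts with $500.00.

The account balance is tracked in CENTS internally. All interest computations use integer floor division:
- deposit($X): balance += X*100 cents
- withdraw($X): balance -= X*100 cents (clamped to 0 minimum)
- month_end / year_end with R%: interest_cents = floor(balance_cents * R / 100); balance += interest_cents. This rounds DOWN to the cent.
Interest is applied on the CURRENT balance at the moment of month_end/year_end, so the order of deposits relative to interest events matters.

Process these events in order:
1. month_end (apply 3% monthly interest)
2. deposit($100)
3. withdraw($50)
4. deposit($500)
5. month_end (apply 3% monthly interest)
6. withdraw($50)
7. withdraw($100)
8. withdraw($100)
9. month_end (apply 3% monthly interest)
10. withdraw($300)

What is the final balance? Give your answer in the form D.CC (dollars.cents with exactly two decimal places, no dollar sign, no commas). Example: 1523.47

Answer: 572.35

Derivation:
After 1 (month_end (apply 3% monthly interest)): balance=$515.00 total_interest=$15.00
After 2 (deposit($100)): balance=$615.00 total_interest=$15.00
After 3 (withdraw($50)): balance=$565.00 total_interest=$15.00
After 4 (deposit($500)): balance=$1065.00 total_interest=$15.00
After 5 (month_end (apply 3% monthly interest)): balance=$1096.95 total_interest=$46.95
After 6 (withdraw($50)): balance=$1046.95 total_interest=$46.95
After 7 (withdraw($100)): balance=$946.95 total_interest=$46.95
After 8 (withdraw($100)): balance=$846.95 total_interest=$46.95
After 9 (month_end (apply 3% monthly interest)): balance=$872.35 total_interest=$72.35
After 10 (withdraw($300)): balance=$572.35 total_interest=$72.35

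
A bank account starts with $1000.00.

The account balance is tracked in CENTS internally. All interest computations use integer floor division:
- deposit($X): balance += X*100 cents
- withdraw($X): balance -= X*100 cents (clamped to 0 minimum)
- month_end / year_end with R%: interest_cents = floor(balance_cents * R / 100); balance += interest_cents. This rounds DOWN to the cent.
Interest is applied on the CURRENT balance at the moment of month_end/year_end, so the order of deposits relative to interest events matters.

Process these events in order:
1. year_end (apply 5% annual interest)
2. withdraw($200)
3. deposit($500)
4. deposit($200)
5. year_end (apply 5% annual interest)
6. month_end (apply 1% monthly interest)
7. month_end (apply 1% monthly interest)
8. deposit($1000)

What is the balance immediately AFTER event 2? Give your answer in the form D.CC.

After 1 (year_end (apply 5% annual interest)): balance=$1050.00 total_interest=$50.00
After 2 (withdraw($200)): balance=$850.00 total_interest=$50.00

Answer: 850.00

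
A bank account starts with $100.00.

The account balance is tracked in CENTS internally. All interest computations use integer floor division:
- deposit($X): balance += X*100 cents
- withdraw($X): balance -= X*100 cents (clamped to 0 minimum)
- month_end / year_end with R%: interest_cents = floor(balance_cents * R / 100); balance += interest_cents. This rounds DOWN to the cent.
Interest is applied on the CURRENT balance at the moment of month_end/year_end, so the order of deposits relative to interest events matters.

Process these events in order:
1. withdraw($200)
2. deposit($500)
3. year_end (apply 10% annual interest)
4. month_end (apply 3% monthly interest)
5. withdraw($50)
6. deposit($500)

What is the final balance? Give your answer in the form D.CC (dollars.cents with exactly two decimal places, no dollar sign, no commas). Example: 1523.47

Answer: 1016.50

Derivation:
After 1 (withdraw($200)): balance=$0.00 total_interest=$0.00
After 2 (deposit($500)): balance=$500.00 total_interest=$0.00
After 3 (year_end (apply 10% annual interest)): balance=$550.00 total_interest=$50.00
After 4 (month_end (apply 3% monthly interest)): balance=$566.50 total_interest=$66.50
After 5 (withdraw($50)): balance=$516.50 total_interest=$66.50
After 6 (deposit($500)): balance=$1016.50 total_interest=$66.50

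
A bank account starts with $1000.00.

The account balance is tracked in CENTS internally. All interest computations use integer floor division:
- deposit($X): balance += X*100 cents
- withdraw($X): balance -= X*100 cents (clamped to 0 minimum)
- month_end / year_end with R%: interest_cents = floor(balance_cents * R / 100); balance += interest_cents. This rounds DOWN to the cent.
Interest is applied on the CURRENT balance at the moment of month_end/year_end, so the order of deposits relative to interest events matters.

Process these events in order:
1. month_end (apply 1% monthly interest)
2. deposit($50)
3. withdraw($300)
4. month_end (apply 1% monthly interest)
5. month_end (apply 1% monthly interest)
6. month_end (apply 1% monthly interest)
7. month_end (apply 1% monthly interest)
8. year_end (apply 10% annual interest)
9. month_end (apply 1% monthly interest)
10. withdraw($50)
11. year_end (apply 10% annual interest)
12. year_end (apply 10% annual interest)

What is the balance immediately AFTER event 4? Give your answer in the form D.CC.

After 1 (month_end (apply 1% monthly interest)): balance=$1010.00 total_interest=$10.00
After 2 (deposit($50)): balance=$1060.00 total_interest=$10.00
After 3 (withdraw($300)): balance=$760.00 total_interest=$10.00
After 4 (month_end (apply 1% monthly interest)): balance=$767.60 total_interest=$17.60

Answer: 767.60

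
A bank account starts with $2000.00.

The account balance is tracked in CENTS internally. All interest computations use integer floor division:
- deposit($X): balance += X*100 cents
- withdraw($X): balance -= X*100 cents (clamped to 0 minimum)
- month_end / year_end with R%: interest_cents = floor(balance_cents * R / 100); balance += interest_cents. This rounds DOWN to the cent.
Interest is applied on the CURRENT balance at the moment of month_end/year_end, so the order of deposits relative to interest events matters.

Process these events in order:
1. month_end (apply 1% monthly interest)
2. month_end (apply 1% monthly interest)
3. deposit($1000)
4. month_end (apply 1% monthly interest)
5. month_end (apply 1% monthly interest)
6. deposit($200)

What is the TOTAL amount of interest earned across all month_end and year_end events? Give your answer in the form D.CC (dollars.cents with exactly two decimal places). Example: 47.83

Answer: 101.30

Derivation:
After 1 (month_end (apply 1% monthly interest)): balance=$2020.00 total_interest=$20.00
After 2 (month_end (apply 1% monthly interest)): balance=$2040.20 total_interest=$40.20
After 3 (deposit($1000)): balance=$3040.20 total_interest=$40.20
After 4 (month_end (apply 1% monthly interest)): balance=$3070.60 total_interest=$70.60
After 5 (month_end (apply 1% monthly interest)): balance=$3101.30 total_interest=$101.30
After 6 (deposit($200)): balance=$3301.30 total_interest=$101.30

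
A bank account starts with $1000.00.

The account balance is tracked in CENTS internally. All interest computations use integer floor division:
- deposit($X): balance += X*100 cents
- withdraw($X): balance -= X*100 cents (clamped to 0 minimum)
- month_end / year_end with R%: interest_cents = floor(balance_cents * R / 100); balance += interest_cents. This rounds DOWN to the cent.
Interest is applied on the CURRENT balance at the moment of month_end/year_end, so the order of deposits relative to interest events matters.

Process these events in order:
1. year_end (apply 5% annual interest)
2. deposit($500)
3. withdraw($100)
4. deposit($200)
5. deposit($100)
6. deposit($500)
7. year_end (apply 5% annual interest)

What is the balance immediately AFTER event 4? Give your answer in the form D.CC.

After 1 (year_end (apply 5% annual interest)): balance=$1050.00 total_interest=$50.00
After 2 (deposit($500)): balance=$1550.00 total_interest=$50.00
After 3 (withdraw($100)): balance=$1450.00 total_interest=$50.00
After 4 (deposit($200)): balance=$1650.00 total_interest=$50.00

Answer: 1650.00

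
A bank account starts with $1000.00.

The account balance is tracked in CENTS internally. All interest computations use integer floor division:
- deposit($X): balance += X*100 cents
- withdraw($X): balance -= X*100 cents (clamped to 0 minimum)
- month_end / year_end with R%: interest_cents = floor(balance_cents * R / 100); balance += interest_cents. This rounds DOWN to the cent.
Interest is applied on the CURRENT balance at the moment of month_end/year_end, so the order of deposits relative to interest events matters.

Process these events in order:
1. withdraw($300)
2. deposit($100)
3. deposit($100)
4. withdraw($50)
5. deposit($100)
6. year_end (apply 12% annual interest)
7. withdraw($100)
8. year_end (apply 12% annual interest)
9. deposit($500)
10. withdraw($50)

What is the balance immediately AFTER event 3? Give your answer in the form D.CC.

Answer: 900.00

Derivation:
After 1 (withdraw($300)): balance=$700.00 total_interest=$0.00
After 2 (deposit($100)): balance=$800.00 total_interest=$0.00
After 3 (deposit($100)): balance=$900.00 total_interest=$0.00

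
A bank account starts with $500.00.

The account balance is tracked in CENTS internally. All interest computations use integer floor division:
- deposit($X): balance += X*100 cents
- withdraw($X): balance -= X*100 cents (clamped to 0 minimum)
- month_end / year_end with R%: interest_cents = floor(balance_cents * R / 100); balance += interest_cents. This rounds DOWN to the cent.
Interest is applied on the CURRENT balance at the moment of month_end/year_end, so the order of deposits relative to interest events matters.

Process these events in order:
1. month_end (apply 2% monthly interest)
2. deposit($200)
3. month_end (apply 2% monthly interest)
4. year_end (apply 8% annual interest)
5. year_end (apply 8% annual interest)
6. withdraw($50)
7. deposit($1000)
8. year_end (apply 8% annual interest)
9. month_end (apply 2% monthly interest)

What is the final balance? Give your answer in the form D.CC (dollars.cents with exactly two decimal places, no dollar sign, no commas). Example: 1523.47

After 1 (month_end (apply 2% monthly interest)): balance=$510.00 total_interest=$10.00
After 2 (deposit($200)): balance=$710.00 total_interest=$10.00
After 3 (month_end (apply 2% monthly interest)): balance=$724.20 total_interest=$24.20
After 4 (year_end (apply 8% annual interest)): balance=$782.13 total_interest=$82.13
After 5 (year_end (apply 8% annual interest)): balance=$844.70 total_interest=$144.70
After 6 (withdraw($50)): balance=$794.70 total_interest=$144.70
After 7 (deposit($1000)): balance=$1794.70 total_interest=$144.70
After 8 (year_end (apply 8% annual interest)): balance=$1938.27 total_interest=$288.27
After 9 (month_end (apply 2% monthly interest)): balance=$1977.03 total_interest=$327.03

Answer: 1977.03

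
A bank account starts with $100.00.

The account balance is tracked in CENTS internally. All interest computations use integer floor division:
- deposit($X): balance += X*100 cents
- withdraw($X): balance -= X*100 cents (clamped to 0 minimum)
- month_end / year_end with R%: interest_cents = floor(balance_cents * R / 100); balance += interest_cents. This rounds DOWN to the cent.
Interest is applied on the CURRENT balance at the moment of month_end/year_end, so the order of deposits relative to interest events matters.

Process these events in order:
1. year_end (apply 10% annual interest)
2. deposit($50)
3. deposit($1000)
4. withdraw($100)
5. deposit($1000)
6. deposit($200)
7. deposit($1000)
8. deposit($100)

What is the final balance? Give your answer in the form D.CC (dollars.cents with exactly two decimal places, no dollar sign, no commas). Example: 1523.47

Answer: 3360.00

Derivation:
After 1 (year_end (apply 10% annual interest)): balance=$110.00 total_interest=$10.00
After 2 (deposit($50)): balance=$160.00 total_interest=$10.00
After 3 (deposit($1000)): balance=$1160.00 total_interest=$10.00
After 4 (withdraw($100)): balance=$1060.00 total_interest=$10.00
After 5 (deposit($1000)): balance=$2060.00 total_interest=$10.00
After 6 (deposit($200)): balance=$2260.00 total_interest=$10.00
After 7 (deposit($1000)): balance=$3260.00 total_interest=$10.00
After 8 (deposit($100)): balance=$3360.00 total_interest=$10.00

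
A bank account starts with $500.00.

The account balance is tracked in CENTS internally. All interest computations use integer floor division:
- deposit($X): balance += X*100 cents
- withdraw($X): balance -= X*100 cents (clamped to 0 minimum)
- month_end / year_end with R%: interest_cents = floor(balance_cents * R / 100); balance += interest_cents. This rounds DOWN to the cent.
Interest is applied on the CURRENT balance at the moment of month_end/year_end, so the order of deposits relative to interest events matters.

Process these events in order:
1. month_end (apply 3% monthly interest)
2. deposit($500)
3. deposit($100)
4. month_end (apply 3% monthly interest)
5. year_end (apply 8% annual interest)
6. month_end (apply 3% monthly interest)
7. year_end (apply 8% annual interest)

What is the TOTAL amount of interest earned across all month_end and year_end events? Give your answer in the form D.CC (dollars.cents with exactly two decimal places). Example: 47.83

Answer: 279.72

Derivation:
After 1 (month_end (apply 3% monthly interest)): balance=$515.00 total_interest=$15.00
After 2 (deposit($500)): balance=$1015.00 total_interest=$15.00
After 3 (deposit($100)): balance=$1115.00 total_interest=$15.00
After 4 (month_end (apply 3% monthly interest)): balance=$1148.45 total_interest=$48.45
After 5 (year_end (apply 8% annual interest)): balance=$1240.32 total_interest=$140.32
After 6 (month_end (apply 3% monthly interest)): balance=$1277.52 total_interest=$177.52
After 7 (year_end (apply 8% annual interest)): balance=$1379.72 total_interest=$279.72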